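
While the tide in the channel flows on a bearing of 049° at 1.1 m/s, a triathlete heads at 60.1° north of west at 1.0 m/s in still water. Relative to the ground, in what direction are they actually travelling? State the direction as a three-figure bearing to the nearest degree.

Taking east as x and north as y: velocity relative to the water = (-0.498, 0.867) m/s; the water relative to ground = (0.830, 0.722) m/s.
Velocity relative to ground = (-0.498, 0.867) + (0.830, 0.722) = (0.332, 1.589) m/s.
Bearing = atan2(0.33, 1.59) = 11.79° clockwise from north.

012°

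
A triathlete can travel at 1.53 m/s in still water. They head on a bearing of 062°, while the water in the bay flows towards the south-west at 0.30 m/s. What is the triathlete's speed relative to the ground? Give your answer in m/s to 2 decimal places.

1.25 m/s

Taking east as x and north as y: velocity relative to the water = (1.351, 0.718) m/s; the water relative to ground = (-0.212, -0.212) m/s.
Velocity relative to ground = (1.351, 0.718) + (-0.212, -0.212) = (1.139, 0.506) m/s.
Speed = |(1.139, 0.506)| = 1.246 m/s.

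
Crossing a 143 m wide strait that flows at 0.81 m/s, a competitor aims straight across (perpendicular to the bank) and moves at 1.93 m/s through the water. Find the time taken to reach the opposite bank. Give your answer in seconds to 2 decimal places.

The component of the competitor's velocity perpendicular to the bank is 1.93 m/s.
Only the cross-stream component determines the crossing time; the current contributes nothing perpendicular to the bank.
Time = 143 / 1.930 = 74.093 s.

74.09 s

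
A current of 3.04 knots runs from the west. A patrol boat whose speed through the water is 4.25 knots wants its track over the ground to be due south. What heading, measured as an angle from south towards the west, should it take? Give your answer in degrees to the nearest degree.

46°

The current pushes perpendicular to the desired track; the heading must have a component into the current equal to 3.04 knots: 4.25 sin θ = 3.04.
sin θ = 0.7153, so θ = 45.667°.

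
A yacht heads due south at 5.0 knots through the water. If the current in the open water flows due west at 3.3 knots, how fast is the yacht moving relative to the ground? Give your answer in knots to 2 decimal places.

Taking east as x and north as y: velocity relative to the water = (0.000, -5.000) knots; the water relative to ground = (-3.300, 0.000) knots.
Velocity relative to ground = (0.000, -5.000) + (-3.300, 0.000) = (-3.300, -5.000) knots.
Speed = |(-3.300, -5.000)| = 5.991 knots.

5.99 knots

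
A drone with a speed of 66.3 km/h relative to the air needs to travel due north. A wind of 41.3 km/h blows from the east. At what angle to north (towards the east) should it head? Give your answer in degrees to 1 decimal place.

38.5°

The wind pushes perpendicular to the desired track; the heading must have a component into the wind equal to 41.3 km/h: 66.3 sin θ = 41.3.
sin θ = 0.6229, so θ = 38.530°.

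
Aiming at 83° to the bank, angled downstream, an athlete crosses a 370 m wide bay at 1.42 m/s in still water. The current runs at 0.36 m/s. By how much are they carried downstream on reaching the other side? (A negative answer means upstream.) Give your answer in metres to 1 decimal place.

Perpendicular speed = 1.409 m/s; crossing time = 370 / 1.409 = 262.520 s.
Net downstream speed = 0.533 m/s.
Drift = 0.533 × 262.520 = 139.938 m (downstream).

139.9 m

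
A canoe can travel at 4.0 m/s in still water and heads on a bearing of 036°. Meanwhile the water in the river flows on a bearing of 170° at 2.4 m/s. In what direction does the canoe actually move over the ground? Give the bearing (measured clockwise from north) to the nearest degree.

Taking east as x and north as y: velocity relative to the water = (2.351, 3.236) m/s; the water relative to ground = (0.417, -2.364) m/s.
Velocity relative to ground = (2.351, 3.236) + (0.417, -2.364) = (2.768, 0.873) m/s.
Bearing = atan2(2.77, 0.87) = 72.50° clockwise from north.

073°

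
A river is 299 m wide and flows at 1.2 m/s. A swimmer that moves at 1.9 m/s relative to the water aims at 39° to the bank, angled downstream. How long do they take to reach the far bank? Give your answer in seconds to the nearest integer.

250 s

The component of the swimmer's velocity perpendicular to the bank is 1.9 × sin 39° = 1.196 m/s.
The current is parallel to the bank, so it does not affect the crossing time.
Time = 299 / 1.196 = 250.061 s.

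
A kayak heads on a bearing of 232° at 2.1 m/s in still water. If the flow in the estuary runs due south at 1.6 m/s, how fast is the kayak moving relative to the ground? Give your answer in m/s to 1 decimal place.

3.3 m/s

Taking east as x and north as y: velocity relative to the water = (-1.655, -1.293) m/s; the water relative to ground = (0.000, -1.600) m/s.
Velocity relative to ground = (-1.655, -1.293) + (0.000, -1.600) = (-1.655, -2.893) m/s.
Speed = |(-1.655, -2.893)| = 3.333 m/s.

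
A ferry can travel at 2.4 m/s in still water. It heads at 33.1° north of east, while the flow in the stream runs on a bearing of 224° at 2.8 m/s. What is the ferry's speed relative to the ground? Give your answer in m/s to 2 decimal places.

Taking east as x and north as y: velocity relative to the water = (2.011, 1.311) m/s; the water relative to ground = (-1.945, -2.014) m/s.
Velocity relative to ground = (2.011, 1.311) + (-1.945, -2.014) = (0.065, -0.704) m/s.
Speed = |(0.065, -0.704)| = 0.707 m/s.

0.71 m/s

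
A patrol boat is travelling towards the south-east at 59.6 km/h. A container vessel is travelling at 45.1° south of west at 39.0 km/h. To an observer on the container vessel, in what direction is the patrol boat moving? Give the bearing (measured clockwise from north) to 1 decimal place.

101.8°

Taking east as x and north as y: patrol boat velocity = (42.144, -42.144) km/h; container vessel velocity = (-27.529, -27.625) km/h.
Velocity of patrol boat relative to container vessel = (42.144, -42.144) − (-27.529, -27.625) = (69.673, -14.518) km/h.
Bearing = atan2(69.67, -14.52) = 101.77° clockwise from north.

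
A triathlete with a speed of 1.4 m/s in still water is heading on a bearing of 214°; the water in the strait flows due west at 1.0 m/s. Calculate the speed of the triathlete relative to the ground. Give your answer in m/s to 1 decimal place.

2.1 m/s

Taking east as x and north as y: velocity relative to the water = (-0.783, -1.161) m/s; the water relative to ground = (-1.000, 0.000) m/s.
Velocity relative to ground = (-0.783, -1.161) + (-1.000, 0.000) = (-1.783, -1.161) m/s.
Speed = |(-1.783, -1.161)| = 2.127 m/s.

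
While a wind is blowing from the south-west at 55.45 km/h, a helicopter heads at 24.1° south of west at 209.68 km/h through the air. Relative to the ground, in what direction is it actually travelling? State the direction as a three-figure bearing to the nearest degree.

Taking east as x and north as y: velocity relative to the air = (-191.403, -85.619) km/h; the air relative to ground = (39.209, 39.209) km/h.
Velocity relative to ground = (-191.403, -85.619) + (39.209, 39.209) = (-152.194, -46.410) km/h.
Bearing = atan2(-152.19, -46.41) = 253.04° clockwise from north.

253°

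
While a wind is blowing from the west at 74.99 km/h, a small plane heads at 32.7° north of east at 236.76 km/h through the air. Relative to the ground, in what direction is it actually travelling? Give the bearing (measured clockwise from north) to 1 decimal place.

065.0°

Taking east as x and north as y: velocity relative to the air = (199.236, 127.907) km/h; the air relative to ground = (74.990, 0.000) km/h.
Velocity relative to ground = (199.236, 127.907) + (74.990, 0.000) = (274.226, 127.907) km/h.
Bearing = atan2(274.23, 127.91) = 64.99° clockwise from north.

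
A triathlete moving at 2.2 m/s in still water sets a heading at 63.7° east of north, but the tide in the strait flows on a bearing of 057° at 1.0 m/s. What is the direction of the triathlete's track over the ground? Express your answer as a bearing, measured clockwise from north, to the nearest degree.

Taking east as x and north as y: velocity relative to the water = (1.972, 0.975) m/s; the water relative to ground = (0.839, 0.545) m/s.
Velocity relative to ground = (1.972, 0.975) + (0.839, 0.545) = (2.811, 1.519) m/s.
Bearing = atan2(2.81, 1.52) = 61.61° clockwise from north.

062°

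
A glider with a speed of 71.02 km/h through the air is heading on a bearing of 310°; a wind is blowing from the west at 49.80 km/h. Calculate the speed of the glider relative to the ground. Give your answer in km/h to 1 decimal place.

Taking east as x and north as y: velocity relative to the air = (-54.404, 45.651) km/h; the air relative to ground = (49.800, 0.000) km/h.
Velocity relative to ground = (-54.404, 45.651) + (49.800, 0.000) = (-4.604, 45.651) km/h.
Speed = |(-4.604, 45.651)| = 45.882 km/h.

45.9 km/h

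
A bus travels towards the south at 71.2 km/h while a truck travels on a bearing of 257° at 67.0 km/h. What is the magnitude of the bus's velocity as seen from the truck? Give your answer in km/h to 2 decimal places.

Taking east as x and north as y: bus velocity = (0.000, -71.200) km/h; truck velocity = (-65.283, -15.072) km/h.
Velocity of bus relative to truck = (0.000, -71.200) − (-65.283, -15.072) = (65.283, -56.128) km/h.
Magnitude = |(65.283, -56.128)| = 86.094 km/h.

86.09 km/h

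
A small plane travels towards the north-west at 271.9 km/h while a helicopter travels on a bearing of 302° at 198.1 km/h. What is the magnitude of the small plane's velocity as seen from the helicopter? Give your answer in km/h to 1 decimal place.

Taking east as x and north as y: small plane velocity = (-192.262, 192.262) km/h; helicopter velocity = (-167.998, 104.977) km/h.
Velocity of small plane relative to helicopter = (-192.262, 192.262) − (-167.998, 104.977) = (-24.264, 87.285) km/h.
Magnitude = |(-24.264, 87.285)| = 90.595 km/h.

90.6 km/h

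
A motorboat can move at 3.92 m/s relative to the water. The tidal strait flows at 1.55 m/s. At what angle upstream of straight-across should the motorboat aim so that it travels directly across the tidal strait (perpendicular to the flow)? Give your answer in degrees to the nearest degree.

To cancel the current, the upstream component of the motorboat's velocity must equal the flow: 3.92 sin θ = 1.55.
sin θ = 1.55 / 3.92 = 0.3954.
θ = arcsin(0.3954) = 23.291°.

23°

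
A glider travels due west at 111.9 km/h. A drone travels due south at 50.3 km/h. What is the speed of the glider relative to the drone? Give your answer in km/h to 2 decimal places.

122.69 km/h

Taking east as x and north as y: glider velocity = (-111.900, 0.000) km/h; drone velocity = (0.000, -50.300) km/h.
Velocity of glider relative to drone = (-111.900, 0.000) − (0.000, -50.300) = (-111.900, 50.300) km/h.
Magnitude = |(-111.900, 50.300)| = 122.685 km/h.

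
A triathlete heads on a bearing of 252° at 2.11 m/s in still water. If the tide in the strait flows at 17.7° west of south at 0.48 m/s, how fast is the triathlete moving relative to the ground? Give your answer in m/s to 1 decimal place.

2.4 m/s

Taking east as x and north as y: velocity relative to the water = (-2.007, -0.652) m/s; the water relative to ground = (-0.146, -0.457) m/s.
Velocity relative to ground = (-2.007, -0.652) + (-0.146, -0.457) = (-2.153, -1.109) m/s.
Speed = |(-2.153, -1.109)| = 2.422 m/s.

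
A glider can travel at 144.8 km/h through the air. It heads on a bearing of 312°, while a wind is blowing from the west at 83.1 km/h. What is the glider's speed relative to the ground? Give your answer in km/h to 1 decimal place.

99.9 km/h

Taking east as x and north as y: velocity relative to the air = (-107.607, 96.890) km/h; the air relative to ground = (83.100, 0.000) km/h.
Velocity relative to ground = (-107.607, 96.890) + (83.100, 0.000) = (-24.507, 96.890) km/h.
Speed = |(-24.507, 96.890)| = 99.942 km/h.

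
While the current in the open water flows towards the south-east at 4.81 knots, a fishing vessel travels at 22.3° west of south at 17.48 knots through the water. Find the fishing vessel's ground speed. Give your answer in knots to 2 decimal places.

Taking east as x and north as y: velocity relative to the water = (-6.633, -16.173) knots; the water relative to ground = (3.401, -3.401) knots.
Velocity relative to ground = (-6.633, -16.173) + (3.401, -3.401) = (-3.232, -19.574) knots.
Speed = |(-3.232, -19.574)| = 19.839 knots.

19.84 knots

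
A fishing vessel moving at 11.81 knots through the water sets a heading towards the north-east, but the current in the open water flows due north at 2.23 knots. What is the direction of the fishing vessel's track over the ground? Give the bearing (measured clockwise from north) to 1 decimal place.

Taking east as x and north as y: velocity relative to the water = (8.351, 8.351) knots; the water relative to ground = (0.000, 2.230) knots.
Velocity relative to ground = (8.351, 8.351) + (0.000, 2.230) = (8.351, 10.581) knots.
Bearing = atan2(8.35, 10.58) = 38.28° clockwise from north.

038.3°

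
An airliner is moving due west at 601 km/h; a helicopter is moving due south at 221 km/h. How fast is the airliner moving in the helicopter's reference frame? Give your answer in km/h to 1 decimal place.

640.3 km/h

Taking east as x and north as y: airliner velocity = (-601.000, 0.000) km/h; helicopter velocity = (0.000, -221.000) km/h.
Velocity of airliner relative to helicopter = (-601.000, 0.000) − (0.000, -221.000) = (-601.000, 221.000) km/h.
Magnitude = |(-601.000, 221.000)| = 640.345 km/h.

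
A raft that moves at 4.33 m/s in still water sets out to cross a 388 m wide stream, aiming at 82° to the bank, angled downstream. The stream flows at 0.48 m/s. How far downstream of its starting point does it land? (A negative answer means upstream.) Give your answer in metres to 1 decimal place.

Perpendicular speed = 4.288 m/s; crossing time = 388 / 4.288 = 90.488 s.
Net downstream speed = 1.083 m/s.
Drift = 1.083 × 90.488 = 97.964 m (downstream).

98.0 m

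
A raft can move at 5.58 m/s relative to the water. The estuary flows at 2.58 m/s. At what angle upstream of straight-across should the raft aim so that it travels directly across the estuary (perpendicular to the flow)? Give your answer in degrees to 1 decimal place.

27.5°

To cancel the current, the upstream component of the raft's velocity must equal the flow: 5.58 sin θ = 2.58.
sin θ = 2.58 / 5.58 = 0.4624.
θ = arcsin(0.4624) = 27.540°.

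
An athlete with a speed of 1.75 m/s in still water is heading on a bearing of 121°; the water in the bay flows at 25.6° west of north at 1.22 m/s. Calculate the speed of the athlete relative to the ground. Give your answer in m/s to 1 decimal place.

1.0 m/s

Taking east as x and north as y: velocity relative to the water = (1.500, -0.901) m/s; the water relative to ground = (-0.527, 1.100) m/s.
Velocity relative to ground = (1.500, -0.901) + (-0.527, 1.100) = (0.973, 0.199) m/s.
Speed = |(0.973, 0.199)| = 0.993 m/s.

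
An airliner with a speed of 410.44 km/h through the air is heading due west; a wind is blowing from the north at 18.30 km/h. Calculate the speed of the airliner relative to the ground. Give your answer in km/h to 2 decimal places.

410.85 km/h

Taking east as x and north as y: velocity relative to the air = (-410.440, 0.000) km/h; the air relative to ground = (0.000, -18.300) km/h.
Velocity relative to ground = (-410.440, 0.000) + (0.000, -18.300) = (-410.440, -18.300) km/h.
Speed = |(-410.440, -18.300)| = 410.848 km/h.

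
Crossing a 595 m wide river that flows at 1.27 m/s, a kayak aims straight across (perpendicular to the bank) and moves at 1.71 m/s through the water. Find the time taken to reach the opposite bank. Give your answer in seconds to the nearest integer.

The component of the kayak's velocity perpendicular to the bank is 1.71 m/s.
The flow acts along the bank and has no component across it.
Time = 595 / 1.710 = 347.953 s.

348 s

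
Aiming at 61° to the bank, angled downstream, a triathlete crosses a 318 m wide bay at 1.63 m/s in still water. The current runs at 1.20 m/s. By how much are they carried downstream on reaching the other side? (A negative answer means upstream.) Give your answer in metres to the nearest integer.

Perpendicular speed = 1.426 m/s; crossing time = 318 / 1.426 = 223.059 s.
Net downstream speed = 1.990 m/s.
Drift = 1.990 × 223.059 = 443.941 m (downstream).

444 m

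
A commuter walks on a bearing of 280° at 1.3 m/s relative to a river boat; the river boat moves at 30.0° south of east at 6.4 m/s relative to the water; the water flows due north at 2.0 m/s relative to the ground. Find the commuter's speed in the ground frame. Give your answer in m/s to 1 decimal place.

In east/north components (m/s): commuter relative to river boat = (-1.280, 0.226); river boat relative to water = (5.543, -3.200); water relative to ground = (0.000, 2.000).
Sum = (4.262, -0.974) m/s.
Speed = |(4.262, -0.974)| = 4.372 m/s.

4.4 m/s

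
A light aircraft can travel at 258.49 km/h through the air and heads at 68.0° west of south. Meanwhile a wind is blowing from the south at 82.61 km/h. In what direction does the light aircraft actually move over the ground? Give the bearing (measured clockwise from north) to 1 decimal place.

266.6°

Taking east as x and north as y: velocity relative to the air = (-239.668, -96.832) km/h; the air relative to ground = (0.000, 82.610) km/h.
Velocity relative to ground = (-239.668, -96.832) + (0.000, 82.610) = (-239.668, -14.222) km/h.
Bearing = atan2(-239.67, -14.22) = 266.60° clockwise from north.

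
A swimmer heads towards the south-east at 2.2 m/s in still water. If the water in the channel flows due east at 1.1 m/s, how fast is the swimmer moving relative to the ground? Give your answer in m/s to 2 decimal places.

Taking east as x and north as y: velocity relative to the water = (1.556, -1.556) m/s; the water relative to ground = (1.100, 0.000) m/s.
Velocity relative to ground = (1.556, -1.556) + (1.100, 0.000) = (2.656, -1.556) m/s.
Speed = |(2.656, -1.556)| = 3.078 m/s.

3.08 m/s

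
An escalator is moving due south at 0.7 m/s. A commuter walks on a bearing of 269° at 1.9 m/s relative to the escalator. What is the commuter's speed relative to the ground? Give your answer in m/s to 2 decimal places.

2.04 m/s

Taking east as x and north as y: escalator velocity = (0.000, -0.700) m/s; commuter velocity relative to escalator = (-1.900, -0.033) m/s.
Velocity relative to ground = (0.000, -0.700) + (-1.900, -0.033) = (-1.900, -0.733) m/s.
Speed = |(-1.900, -0.733)| = 2.036 m/s.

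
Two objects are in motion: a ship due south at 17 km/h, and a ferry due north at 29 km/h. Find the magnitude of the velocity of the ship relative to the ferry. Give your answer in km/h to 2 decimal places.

46.00 km/h

Taking east as x and north as y: ship velocity = (0.000, -17.000) km/h; ferry velocity = (0.000, 29.000) km/h.
Velocity of ship relative to ferry = (0.000, -17.000) − (0.000, 29.000) = (0.000, -46.000) km/h.
Magnitude = |(0.000, -46.000)| = 46.000 km/h.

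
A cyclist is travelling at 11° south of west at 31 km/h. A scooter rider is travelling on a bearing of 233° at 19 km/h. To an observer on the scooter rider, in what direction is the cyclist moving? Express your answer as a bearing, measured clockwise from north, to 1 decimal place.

289.9°

Taking east as x and north as y: cyclist velocity = (-30.430, -5.915) km/h; scooter rider velocity = (-15.174, -11.434) km/h.
Velocity of cyclist relative to scooter rider = (-30.430, -5.915) − (-15.174, -11.434) = (-15.256, 5.519) km/h.
Bearing = atan2(-15.26, 5.52) = 289.89° clockwise from north.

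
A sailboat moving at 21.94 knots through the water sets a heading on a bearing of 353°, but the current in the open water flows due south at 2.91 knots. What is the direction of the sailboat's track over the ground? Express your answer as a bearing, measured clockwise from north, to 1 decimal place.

351.9°

Taking east as x and north as y: velocity relative to the water = (-2.674, 21.776) knots; the water relative to ground = (0.000, -2.910) knots.
Velocity relative to ground = (-2.674, 21.776) + (0.000, -2.910) = (-2.674, 18.866) knots.
Bearing = atan2(-2.67, 18.87) = 351.93° clockwise from north.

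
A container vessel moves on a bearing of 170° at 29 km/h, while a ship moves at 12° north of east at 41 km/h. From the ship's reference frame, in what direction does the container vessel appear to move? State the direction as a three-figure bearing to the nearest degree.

223°

Taking east as x and north as y: container vessel velocity = (5.036, -28.559) km/h; ship velocity = (40.104, 8.524) km/h.
Velocity of container vessel relative to ship = (5.036, -28.559) − (40.104, 8.524) = (-35.068, -37.084) km/h.
Bearing = atan2(-35.07, -37.08) = 223.40° clockwise from north.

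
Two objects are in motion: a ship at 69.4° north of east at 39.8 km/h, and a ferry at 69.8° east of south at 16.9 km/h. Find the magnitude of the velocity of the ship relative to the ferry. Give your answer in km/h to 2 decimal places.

43.13 km/h

Taking east as x and north as y: ship velocity = (14.003, 37.255) km/h; ferry velocity = (15.861, -5.836) km/h.
Velocity of ship relative to ferry = (14.003, 37.255) − (15.861, -5.836) = (-1.857, 43.091) km/h.
Magnitude = |(-1.857, 43.091)| = 43.131 km/h.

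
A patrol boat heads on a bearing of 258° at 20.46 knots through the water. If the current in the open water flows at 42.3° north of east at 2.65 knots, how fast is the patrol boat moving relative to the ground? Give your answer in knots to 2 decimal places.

18.22 knots

Taking east as x and north as y: velocity relative to the water = (-20.013, -4.254) knots; the water relative to ground = (1.960, 1.783) knots.
Velocity relative to ground = (-20.013, -4.254) + (1.960, 1.783) = (-18.053, -2.470) knots.
Speed = |(-18.053, -2.470)| = 18.221 knots.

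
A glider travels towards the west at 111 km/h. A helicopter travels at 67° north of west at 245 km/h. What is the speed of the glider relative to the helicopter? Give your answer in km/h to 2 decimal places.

Taking east as x and north as y: glider velocity = (-111.000, 0.000) km/h; helicopter velocity = (-95.729, 225.524) km/h.
Velocity of glider relative to helicopter = (-111.000, 0.000) − (-95.729, 225.524) = (-15.271, -225.524) km/h.
Magnitude = |(-15.271, -225.524)| = 226.040 km/h.

226.04 km/h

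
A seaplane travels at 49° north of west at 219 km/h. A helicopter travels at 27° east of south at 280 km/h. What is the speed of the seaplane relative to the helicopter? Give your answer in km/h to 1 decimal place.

495.3 km/h

Taking east as x and north as y: seaplane velocity = (-143.677, 165.281) km/h; helicopter velocity = (127.117, -249.482) km/h.
Velocity of seaplane relative to helicopter = (-143.677, 165.281) − (127.117, -249.482) = (-270.794, 414.763) km/h.
Magnitude = |(-270.794, 414.763)| = 495.336 km/h.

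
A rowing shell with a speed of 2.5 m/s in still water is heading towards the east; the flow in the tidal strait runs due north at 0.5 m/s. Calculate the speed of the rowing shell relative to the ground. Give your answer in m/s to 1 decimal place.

Taking east as x and north as y: velocity relative to the water = (2.500, 0.000) m/s; the water relative to ground = (0.000, 0.500) m/s.
Velocity relative to ground = (2.500, 0.000) + (0.000, 0.500) = (2.500, 0.500) m/s.
Speed = |(2.500, 0.500)| = 2.550 m/s.

2.5 m/s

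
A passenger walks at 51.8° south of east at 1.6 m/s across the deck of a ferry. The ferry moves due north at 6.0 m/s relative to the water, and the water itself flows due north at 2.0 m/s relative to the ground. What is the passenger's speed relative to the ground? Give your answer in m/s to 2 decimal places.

In east/north components (m/s): passenger relative to ferry = (0.989, -1.257); ferry relative to water = (0.000, 6.000); water relative to ground = (0.000, 2.000).
Sum = (0.989, 6.743) m/s.
Speed = |(0.989, 6.743)| = 6.815 m/s.

6.81 m/s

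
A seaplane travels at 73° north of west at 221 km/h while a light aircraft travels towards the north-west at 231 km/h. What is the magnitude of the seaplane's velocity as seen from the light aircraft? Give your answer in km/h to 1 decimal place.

Taking east as x and north as y: seaplane velocity = (-64.614, 211.343) km/h; light aircraft velocity = (-163.342, 163.342) km/h.
Velocity of seaplane relative to light aircraft = (-64.614, 211.343) − (-163.342, 163.342) = (98.728, 48.002) km/h.
Magnitude = |(98.728, 48.002)| = 109.778 km/h.

109.8 km/h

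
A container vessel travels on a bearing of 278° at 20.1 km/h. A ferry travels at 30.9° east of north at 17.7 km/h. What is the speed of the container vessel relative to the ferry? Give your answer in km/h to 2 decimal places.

Taking east as x and north as y: container vessel velocity = (-19.904, 2.797) km/h; ferry velocity = (9.090, 15.188) km/h.
Velocity of container vessel relative to ferry = (-19.904, 2.797) − (9.090, 15.188) = (-28.994, -12.390) km/h.
Magnitude = |(-28.994, -12.390)| = 31.531 km/h.

31.53 km/h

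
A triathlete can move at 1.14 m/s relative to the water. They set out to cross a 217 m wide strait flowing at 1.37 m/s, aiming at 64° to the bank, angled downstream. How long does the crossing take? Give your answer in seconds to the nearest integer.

The component of the triathlete's velocity perpendicular to the bank is 1.14 × sin 64° = 1.025 m/s.
Only the cross-stream component determines the crossing time; the current contributes nothing perpendicular to the bank.
Time = 217 / 1.025 = 211.785 s.

212 s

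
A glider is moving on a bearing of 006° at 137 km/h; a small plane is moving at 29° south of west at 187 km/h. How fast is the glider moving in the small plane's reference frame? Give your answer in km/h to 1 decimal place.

288.3 km/h

Taking east as x and north as y: glider velocity = (14.320, 136.249) km/h; small plane velocity = (-163.554, -90.659) km/h.
Velocity of glider relative to small plane = (14.320, 136.249) − (-163.554, -90.659) = (177.874, 226.909) km/h.
Magnitude = |(177.874, 226.909)| = 288.317 km/h.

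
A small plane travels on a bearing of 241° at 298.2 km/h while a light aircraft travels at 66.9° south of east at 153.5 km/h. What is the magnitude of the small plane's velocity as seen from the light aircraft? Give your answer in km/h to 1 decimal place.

321.1 km/h

Taking east as x and north as y: small plane velocity = (-260.812, -144.570) km/h; light aircraft velocity = (60.224, -141.193) km/h.
Velocity of small plane relative to light aircraft = (-260.812, -144.570) − (60.224, -141.193) = (-321.035, -3.378) km/h.
Magnitude = |(-321.035, -3.378)| = 321.053 km/h.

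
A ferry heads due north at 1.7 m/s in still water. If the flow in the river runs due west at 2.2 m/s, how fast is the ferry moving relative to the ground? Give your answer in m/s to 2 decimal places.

2.78 m/s

Taking east as x and north as y: velocity relative to the water = (0.000, 1.700) m/s; the water relative to ground = (-2.200, 0.000) m/s.
Velocity relative to ground = (0.000, 1.700) + (-2.200, 0.000) = (-2.200, 1.700) m/s.
Speed = |(-2.200, 1.700)| = 2.780 m/s.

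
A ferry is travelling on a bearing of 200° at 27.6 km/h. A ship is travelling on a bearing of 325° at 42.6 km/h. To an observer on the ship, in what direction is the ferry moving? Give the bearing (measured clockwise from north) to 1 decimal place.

166.2°

Taking east as x and north as y: ferry velocity = (-9.440, -25.936) km/h; ship velocity = (-24.434, 34.896) km/h.
Velocity of ferry relative to ship = (-9.440, -25.936) − (-24.434, 34.896) = (14.995, -60.831) km/h.
Bearing = atan2(14.99, -60.83) = 166.15° clockwise from north.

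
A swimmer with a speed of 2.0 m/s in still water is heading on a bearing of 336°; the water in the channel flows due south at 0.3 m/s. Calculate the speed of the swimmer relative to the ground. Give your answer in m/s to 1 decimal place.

1.7 m/s

Taking east as x and north as y: velocity relative to the water = (-0.813, 1.827) m/s; the water relative to ground = (0.000, -0.300) m/s.
Velocity relative to ground = (-0.813, 1.827) + (0.000, -0.300) = (-0.813, 1.527) m/s.
Speed = |(-0.813, 1.527)| = 1.730 m/s.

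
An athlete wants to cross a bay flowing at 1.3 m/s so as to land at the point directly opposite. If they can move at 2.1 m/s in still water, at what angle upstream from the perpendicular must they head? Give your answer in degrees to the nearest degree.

38°

To cancel the current, the upstream component of the athlete's velocity must equal the flow: 2.1 sin θ = 1.3.
sin θ = 1.3 / 2.1 = 0.6190.
θ = arcsin(0.6190) = 38.247°.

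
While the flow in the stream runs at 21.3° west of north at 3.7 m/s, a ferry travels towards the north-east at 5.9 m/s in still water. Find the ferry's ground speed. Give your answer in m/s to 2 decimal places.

Taking east as x and north as y: velocity relative to the water = (4.172, 4.172) m/s; the water relative to ground = (-1.344, 3.447) m/s.
Velocity relative to ground = (4.172, 4.172) + (-1.344, 3.447) = (2.828, 7.619) m/s.
Speed = |(2.828, 7.619)| = 8.127 m/s.

8.13 m/s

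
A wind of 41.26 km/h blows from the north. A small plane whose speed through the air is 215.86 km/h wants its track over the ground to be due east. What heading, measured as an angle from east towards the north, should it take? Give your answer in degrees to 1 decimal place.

The wind pushes perpendicular to the desired track; the heading must have a component into the wind equal to 41.26 km/h: 215.86 sin θ = 41.26.
sin θ = 0.1911, so θ = 11.019°.

11.0°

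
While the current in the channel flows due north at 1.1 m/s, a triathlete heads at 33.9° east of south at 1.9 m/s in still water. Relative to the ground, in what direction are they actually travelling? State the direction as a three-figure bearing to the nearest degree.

114°

Taking east as x and north as y: velocity relative to the water = (1.060, -1.577) m/s; the water relative to ground = (0.000, 1.100) m/s.
Velocity relative to ground = (1.060, -1.577) + (0.000, 1.100) = (1.060, -0.477) m/s.
Bearing = atan2(1.06, -0.48) = 114.23° clockwise from north.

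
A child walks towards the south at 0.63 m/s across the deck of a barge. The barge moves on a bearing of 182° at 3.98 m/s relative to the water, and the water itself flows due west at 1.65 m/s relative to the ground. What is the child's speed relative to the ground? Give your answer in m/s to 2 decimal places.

In east/north components (m/s): child relative to barge = (0.000, -0.630); barge relative to water = (-0.139, -3.978); water relative to ground = (-1.650, 0.000).
Sum = (-1.789, -4.608) m/s.
Speed = |(-1.789, -4.608)| = 4.943 m/s.

4.94 m/s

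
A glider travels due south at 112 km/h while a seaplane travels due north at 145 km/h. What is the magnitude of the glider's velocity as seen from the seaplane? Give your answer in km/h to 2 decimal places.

Taking east as x and north as y: glider velocity = (0.000, -112.000) km/h; seaplane velocity = (0.000, 145.000) km/h.
Velocity of glider relative to seaplane = (0.000, -112.000) − (0.000, 145.000) = (0.000, -257.000) km/h.
Magnitude = |(0.000, -257.000)| = 257.000 km/h.

257.00 km/h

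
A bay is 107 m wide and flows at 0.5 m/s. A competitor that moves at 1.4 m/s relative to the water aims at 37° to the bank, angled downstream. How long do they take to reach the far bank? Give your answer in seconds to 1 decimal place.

The component of the competitor's velocity perpendicular to the bank is 1.4 × sin 37° = 0.843 m/s.
Only the cross-stream component determines the crossing time; the current contributes nothing perpendicular to the bank.
Time = 107 / 0.843 = 126.997 s.

127.0 s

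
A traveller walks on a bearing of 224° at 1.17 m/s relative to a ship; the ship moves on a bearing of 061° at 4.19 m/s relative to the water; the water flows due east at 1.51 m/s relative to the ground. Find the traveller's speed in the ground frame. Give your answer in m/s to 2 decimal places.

4.52 m/s

In east/north components (m/s): traveller relative to ship = (-0.813, -0.842); ship relative to water = (3.665, 2.031); water relative to ground = (1.510, 0.000).
Sum = (4.362, 1.190) m/s.
Speed = |(4.362, 1.190)| = 4.521 m/s.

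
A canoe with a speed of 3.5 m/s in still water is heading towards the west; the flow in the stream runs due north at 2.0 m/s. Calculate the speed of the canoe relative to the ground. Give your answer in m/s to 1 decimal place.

Taking east as x and north as y: velocity relative to the water = (-3.500, 0.000) m/s; the water relative to ground = (0.000, 2.000) m/s.
Velocity relative to ground = (-3.500, 0.000) + (0.000, 2.000) = (-3.500, 2.000) m/s.
Speed = |(-3.500, 2.000)| = 4.031 m/s.

4.0 m/s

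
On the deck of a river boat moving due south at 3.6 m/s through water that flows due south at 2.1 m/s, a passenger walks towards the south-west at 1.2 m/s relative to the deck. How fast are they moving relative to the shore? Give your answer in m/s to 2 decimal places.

6.60 m/s

In east/north components (m/s): passenger relative to river boat = (-0.849, -0.849); river boat relative to water = (0.000, -3.600); water relative to ground = (0.000, -2.100).
Sum = (-0.849, -6.549) m/s.
Speed = |(-0.849, -6.549)| = 6.603 m/s.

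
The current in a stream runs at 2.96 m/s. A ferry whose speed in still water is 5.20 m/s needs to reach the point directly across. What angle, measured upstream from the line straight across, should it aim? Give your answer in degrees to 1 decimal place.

34.7°

To cancel the current, the upstream component of the ferry's velocity must equal the flow: 5.20 sin θ = 2.96.
sin θ = 2.96 / 5.20 = 0.5692.
θ = arcsin(0.5692) = 34.697°.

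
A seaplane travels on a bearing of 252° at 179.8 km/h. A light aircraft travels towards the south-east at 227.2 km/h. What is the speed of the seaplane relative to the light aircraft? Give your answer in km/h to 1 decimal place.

Taking east as x and north as y: seaplane velocity = (-171.000, -55.561) km/h; light aircraft velocity = (160.655, -160.655) km/h.
Velocity of seaplane relative to light aircraft = (-171.000, -55.561) − (160.655, -160.655) = (-331.655, 105.093) km/h.
Magnitude = |(-331.655, 105.093)| = 347.907 km/h.

347.9 km/h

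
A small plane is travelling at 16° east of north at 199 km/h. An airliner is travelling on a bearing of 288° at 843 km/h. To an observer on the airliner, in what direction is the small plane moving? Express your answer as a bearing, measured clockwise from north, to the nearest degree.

Taking east as x and north as y: small plane velocity = (54.852, 191.291) km/h; airliner velocity = (-801.741, 260.501) km/h.
Velocity of small plane relative to airliner = (54.852, 191.291) − (-801.741, 260.501) = (856.592, -69.210) km/h.
Bearing = atan2(856.59, -69.21) = 94.62° clockwise from north.

095°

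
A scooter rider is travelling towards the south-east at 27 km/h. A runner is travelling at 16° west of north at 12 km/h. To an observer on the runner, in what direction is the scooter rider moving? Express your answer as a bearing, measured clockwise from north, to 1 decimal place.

143.8°

Taking east as x and north as y: scooter rider velocity = (19.092, -19.092) km/h; runner velocity = (-3.308, 11.535) km/h.
Velocity of scooter rider relative to runner = (19.092, -19.092) − (-3.308, 11.535) = (22.400, -30.627) km/h.
Bearing = atan2(22.40, -30.63) = 143.82° clockwise from north.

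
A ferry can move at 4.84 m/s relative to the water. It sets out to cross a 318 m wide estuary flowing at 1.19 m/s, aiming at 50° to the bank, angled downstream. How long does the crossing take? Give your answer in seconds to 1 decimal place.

The component of the ferry's velocity perpendicular to the bank is 4.84 × sin 50° = 3.708 m/s.
The current is parallel to the bank, so it does not affect the crossing time.
Time = 318 / 3.708 = 85.768 s.

85.8 s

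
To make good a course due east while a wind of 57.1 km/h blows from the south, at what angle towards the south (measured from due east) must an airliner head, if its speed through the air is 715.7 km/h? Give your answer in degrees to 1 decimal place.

The wind pushes perpendicular to the desired track; the heading must have a component into the wind equal to 57.1 km/h: 715.7 sin θ = 57.1.
sin θ = 0.0798, so θ = 4.576°.

4.6°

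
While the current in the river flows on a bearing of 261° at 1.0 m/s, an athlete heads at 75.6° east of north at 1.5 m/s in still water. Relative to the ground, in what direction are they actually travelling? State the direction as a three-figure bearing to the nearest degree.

Taking east as x and north as y: velocity relative to the water = (1.453, 0.373) m/s; the water relative to ground = (-0.988, -0.156) m/s.
Velocity relative to ground = (1.453, 0.373) + (-0.988, -0.156) = (0.465, 0.217) m/s.
Bearing = atan2(0.47, 0.22) = 65.03° clockwise from north.

065°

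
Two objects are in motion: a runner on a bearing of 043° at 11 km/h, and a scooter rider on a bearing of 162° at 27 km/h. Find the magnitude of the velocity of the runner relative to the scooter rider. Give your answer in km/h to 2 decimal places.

33.73 km/h

Taking east as x and north as y: runner velocity = (7.502, 8.045) km/h; scooter rider velocity = (8.343, -25.679) km/h.
Velocity of runner relative to scooter rider = (7.502, 8.045) − (8.343, -25.679) = (-0.841, 33.723) km/h.
Magnitude = |(-0.841, 33.723)| = 33.734 km/h.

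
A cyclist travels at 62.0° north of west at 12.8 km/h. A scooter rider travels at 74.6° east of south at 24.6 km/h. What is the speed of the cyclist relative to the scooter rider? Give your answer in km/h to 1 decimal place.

34.7 km/h

Taking east as x and north as y: cyclist velocity = (-6.009, 11.302) km/h; scooter rider velocity = (23.717, -6.533) km/h.
Velocity of cyclist relative to scooter rider = (-6.009, 11.302) − (23.717, -6.533) = (-29.726, 17.834) km/h.
Magnitude = |(-29.726, 17.834)| = 34.666 km/h.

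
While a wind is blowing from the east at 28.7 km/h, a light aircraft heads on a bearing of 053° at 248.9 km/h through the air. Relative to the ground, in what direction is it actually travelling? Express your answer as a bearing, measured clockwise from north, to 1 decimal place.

Taking east as x and north as y: velocity relative to the air = (198.780, 149.792) km/h; the air relative to ground = (-28.700, 0.000) km/h.
Velocity relative to ground = (198.780, 149.792) + (-28.700, 0.000) = (170.080, 149.792) km/h.
Bearing = atan2(170.08, 149.79) = 48.63° clockwise from north.

048.6°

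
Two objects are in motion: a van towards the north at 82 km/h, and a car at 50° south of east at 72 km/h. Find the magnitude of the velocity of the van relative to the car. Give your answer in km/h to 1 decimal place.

Taking east as x and north as y: van velocity = (0.000, 82.000) km/h; car velocity = (46.281, -55.155) km/h.
Velocity of van relative to car = (0.000, 82.000) − (46.281, -55.155) = (-46.281, 137.155) km/h.
Magnitude = |(-46.281, 137.155)| = 144.753 km/h.

144.8 km/h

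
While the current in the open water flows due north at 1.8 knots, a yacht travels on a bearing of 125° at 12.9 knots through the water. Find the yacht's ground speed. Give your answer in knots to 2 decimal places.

Taking east as x and north as y: velocity relative to the water = (10.567, -7.399) knots; the water relative to ground = (0.000, 1.800) knots.
Velocity relative to ground = (10.567, -7.399) + (0.000, 1.800) = (10.567, -5.599) knots.
Speed = |(10.567, -5.599)| = 11.959 knots.

11.96 knots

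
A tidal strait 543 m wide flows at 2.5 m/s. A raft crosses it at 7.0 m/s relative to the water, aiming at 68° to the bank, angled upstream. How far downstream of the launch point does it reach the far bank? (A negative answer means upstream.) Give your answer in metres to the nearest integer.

Perpendicular speed = 6.490 m/s; crossing time = 543 / 6.490 = 83.663 s.
Net downstream speed = -0.122 m/s.
Drift = -0.122 × 83.663 = -10.228 m (upstream).

-10 m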